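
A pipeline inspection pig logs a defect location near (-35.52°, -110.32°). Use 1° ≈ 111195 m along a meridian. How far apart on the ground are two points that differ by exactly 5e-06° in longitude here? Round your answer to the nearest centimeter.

5e-06° of longitude at 35.52° is 5e-06 × 111195 × cos 35.52° ≈ 5e-06 × 90503 = 0.452515 m.
That is 0.452515 m = 45.252 cm.

45 centimeters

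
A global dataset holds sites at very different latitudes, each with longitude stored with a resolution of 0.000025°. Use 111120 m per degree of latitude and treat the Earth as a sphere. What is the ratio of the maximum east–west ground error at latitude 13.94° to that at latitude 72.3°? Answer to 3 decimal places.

3.192

With a 0.000025° grid the true value lies within half a step, ±0.000025°/2 = ±1.25e-05°, of the stored one.
At 13.94°: 1.25e-05° × 111120 × cos 13.94° = 1.25e-05 × 111120 × 0.9705 ≈ 1.3481 m.
Error at 72.3° = 1.25e-05° × 111120 × cos 72.3° ≈ 1.389 × 0.3040 = 0.4223 m.
The ratio reduces to cos 13.94° / cos 72.3° = 0.9705/0.3040 ≈ 3.1922.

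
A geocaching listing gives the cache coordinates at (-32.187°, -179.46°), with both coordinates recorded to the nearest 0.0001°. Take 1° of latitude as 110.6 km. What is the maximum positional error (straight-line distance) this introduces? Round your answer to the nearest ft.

Rounding to 4 decimal places leaves each coordinate within ±5e-05° of the true value.
North–south component: 5e-05° × 110600 = 5.53 m.
East–west component at 32.187°: 5e-05° × 110600 × cos 32.187° ≈ 5e-05 × 93602.3 ≈ 4.68012 m.
The two errors are perpendicular, so the maximum displacement is √(5.53² + 4.68012²) ≈ 7.24461 m.
Converting: 7.24461 m × 3.2808 ft/m ≈ 23.768 ft.

24 ft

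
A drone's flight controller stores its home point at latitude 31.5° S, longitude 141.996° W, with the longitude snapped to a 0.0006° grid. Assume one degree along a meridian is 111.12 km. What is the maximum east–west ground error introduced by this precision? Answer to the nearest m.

With a 0.0006° grid the true value lies within half a step, ±0.0006°/2 = ±0.0003°, of the stored one.
Parallels shrink by cos φ, so at 31.5° a degree of longitude is 111120 × 0.8526 ≈ 94745.4 m.
East–west error: 0.0003° × 94745.4 m/° ≈ 28.4236 m.

28 m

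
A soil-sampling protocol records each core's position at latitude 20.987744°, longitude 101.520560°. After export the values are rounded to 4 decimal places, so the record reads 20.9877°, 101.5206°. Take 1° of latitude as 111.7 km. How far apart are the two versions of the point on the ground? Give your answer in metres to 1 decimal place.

The latitude changed by +0.000044° and the longitude by -0.000040°.
N–S: 0.000044° × 111700 m/° = 4.9148 m.
E–W at 20.9877°: -0.000040° × 111700 × cos 20.9877° = -0.000040 × 111700 × 0.9337 ≈ -4.17158 m.
Hypotenuse of the two orthogonal shifts: √(4.9148² + 4.17158²) = 6.4465 m.

6.4 metres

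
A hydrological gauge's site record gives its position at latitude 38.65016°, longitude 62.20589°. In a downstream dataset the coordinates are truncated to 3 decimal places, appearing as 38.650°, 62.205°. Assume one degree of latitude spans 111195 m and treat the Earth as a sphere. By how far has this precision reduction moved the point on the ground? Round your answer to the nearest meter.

79 meters

Δlat = 38.65016 − 38.650 = +0.00016°; Δlon = 62.20589 − 62.205 = +0.00089°.
North–south shift: 0.00016 × 111195 = 17.7912 m.
East–west at this latitude: 0.00089° × 111195 × cos 38.65° ≈ 0.00089 × 86840.6 = 77.2881 m.
Hypotenuse of the two orthogonal shifts: √(17.7912² + 77.2881²) = 79.3094 m.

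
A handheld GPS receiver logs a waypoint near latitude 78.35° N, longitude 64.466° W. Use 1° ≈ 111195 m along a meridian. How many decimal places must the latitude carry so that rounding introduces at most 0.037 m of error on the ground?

7 decimal places

One degree of latitude covers 111195 m.
N decimal places → at most half a unit in the last place, 0.5 × 10⁻ᴺ° = 111195/2 × 10⁻ᴺ m.
Need 0.5 × 111195 × 10⁻ᴺ ≤ 0.037 → 10⁻ᴺ ≤ 6.655e-07, so N ≥ 6.18.
At 6 places the error can reach 0.0556 m, but 7 places keeps it to 0.00556 m.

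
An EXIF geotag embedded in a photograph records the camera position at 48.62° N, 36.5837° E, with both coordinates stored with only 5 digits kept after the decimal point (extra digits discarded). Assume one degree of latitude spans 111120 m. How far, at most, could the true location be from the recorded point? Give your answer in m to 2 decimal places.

Truncating at 5 decimal places can drop up to a full unit in the last place, so each coordinate may be off by as much as 1e-05°.
N–S: 1e-05° × 111120 m/° = 1.1112 m.
E–W at 48.62°: 1e-05° × 111120 × cos 48.62° = 1e-05 × 111120 × 0.6610 ≈ 0.734559 m.
The two errors are perpendicular, so the maximum displacement is √(1.1112² + 0.734559²) ≈ 1.33204 m.

1.33 m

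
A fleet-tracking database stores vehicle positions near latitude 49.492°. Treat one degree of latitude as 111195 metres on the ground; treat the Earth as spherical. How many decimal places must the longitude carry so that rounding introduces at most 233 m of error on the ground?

At 49.492° one degree of longitude covers 111195 × cos 49.492° ≈ 111195 × 0.6496 ≈ 72227.2 m.
Rounding to N decimal places gives at most 0.5 × 10⁻ᴺ degrees of error, i.e. 0.5 × 10⁻ᴺ × 72227.2 m.
Setting 36113.6 × 10⁻ᴺ ≤ 233 gives 10ᴺ ≥ 155, i.e. N ≥ 2.19.
At 2 places the error can reach 361 m, but 3 places keeps it to 36.1 m.

3 decimal places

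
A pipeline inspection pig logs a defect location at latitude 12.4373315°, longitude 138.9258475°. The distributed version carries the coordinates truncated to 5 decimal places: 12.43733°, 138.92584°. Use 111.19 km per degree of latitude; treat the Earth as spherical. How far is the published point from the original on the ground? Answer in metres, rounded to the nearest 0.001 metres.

The latitude changed by +0.0000015° and the longitude by +0.0000075°.
N–S: 0.0000015° × 111190 m/° = 0.166785 m.
East–west at this latitude: 0.0000075° × 111190 × cos 12.4373° ≈ 0.0000075 × 108581 = 0.814355 m.
Distance: √(0.166785² + 0.814355²) ≈ 0.831258 m.

0.831 metres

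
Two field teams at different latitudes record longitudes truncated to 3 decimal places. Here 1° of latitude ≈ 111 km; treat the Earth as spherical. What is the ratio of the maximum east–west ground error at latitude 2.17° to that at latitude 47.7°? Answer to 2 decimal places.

1.48

Truncating at 3 decimal places can drop up to a full unit in the last place, so the longitude may be off by as much as 0.001°.
At 2.17°: 0.001° × 111000 × cos 2.17° = 0.001 × 111000 × 0.9993 ≈ 110.92 m.
Error at 47.7° = 0.001° × 111000 × cos 47.7° ≈ 111 × 0.6730 = 74.704 m.
Ratio: 110.92 / 74.704 = cos 2.17° / cos 47.7° ≈ 1.4848.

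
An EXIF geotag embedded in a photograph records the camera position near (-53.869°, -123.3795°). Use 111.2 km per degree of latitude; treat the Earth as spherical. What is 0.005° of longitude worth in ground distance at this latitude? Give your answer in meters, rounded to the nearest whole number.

One degree of longitude here spans 111200 × cos 53.869° = 111200 × 0.5896 ≈ 65567.2 m; 0.005° of that is 327.836 m.

328 meters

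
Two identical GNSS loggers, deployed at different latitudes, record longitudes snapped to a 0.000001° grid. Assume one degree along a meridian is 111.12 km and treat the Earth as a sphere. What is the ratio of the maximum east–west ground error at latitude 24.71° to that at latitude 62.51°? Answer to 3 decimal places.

1.968

With a 0.000001° grid the true value lies within half a step, ±0.000001°/2 = ±5e-07°, of the stored one.
At 24.71°: 5e-07° × 111120 × cos 24.71° = 5e-07 × 111120 × 0.9084 ≈ 0.050473 m.
Error at 62.51° = 5e-07° × 111120 × cos 62.51° ≈ 0.05556 × 0.4616 = 0.025646 m.
Ratio: 0.050473 / 0.025646 = cos 24.71° / cos 62.51° ≈ 1.9680.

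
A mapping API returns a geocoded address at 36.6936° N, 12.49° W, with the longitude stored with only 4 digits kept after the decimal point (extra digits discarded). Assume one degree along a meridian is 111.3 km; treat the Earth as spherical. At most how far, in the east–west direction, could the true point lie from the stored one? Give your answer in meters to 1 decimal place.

Truncating at 4 decimal places can drop up to a full unit in the last place, so the longitude may be off by as much as 0.0001°.
At latitude 36.6936° a degree of longitude spans 111300 m × cos 36.6936° = 111300 × 0.8018 ≈ 89245.1 m.
So at most 0.0001° × 89245.1 ≈ 8.92451 m east–west.

8.9 meters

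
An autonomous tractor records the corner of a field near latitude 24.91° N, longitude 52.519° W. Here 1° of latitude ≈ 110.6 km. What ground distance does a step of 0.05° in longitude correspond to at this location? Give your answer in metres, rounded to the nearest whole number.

One degree of longitude here spans 110600 × cos 24.91° = 110600 × 0.9070 ≈ 100311 m; 0.05° of that is 5015.55 m.

5016 metres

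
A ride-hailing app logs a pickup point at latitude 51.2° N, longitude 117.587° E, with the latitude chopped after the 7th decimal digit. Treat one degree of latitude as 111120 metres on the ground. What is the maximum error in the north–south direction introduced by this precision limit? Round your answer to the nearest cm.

1 cm

Truncating at 7 decimal places can drop up to a full unit in the last place, so the latitude may be off by as much as 1e-07°.
So the N–S error is at most 1e-07 × 111120 = 0.011112 m.
That is 0.011112 m = 1.1112 cm.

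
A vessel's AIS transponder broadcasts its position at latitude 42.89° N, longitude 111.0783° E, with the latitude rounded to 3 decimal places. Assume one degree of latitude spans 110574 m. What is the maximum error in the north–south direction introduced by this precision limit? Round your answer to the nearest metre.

55 metres

Rounding to 3 decimal places leaves the latitude within ±0.0005° of the true value.
Along the meridian that is 0.0005° × 110574 m/° = 55.287 m.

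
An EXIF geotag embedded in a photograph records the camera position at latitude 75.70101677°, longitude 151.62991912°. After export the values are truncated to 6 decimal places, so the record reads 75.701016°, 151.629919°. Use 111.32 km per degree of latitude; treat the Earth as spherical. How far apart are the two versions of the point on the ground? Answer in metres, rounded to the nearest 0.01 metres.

0.09 metres

The latitude changed by +0.00000077° and the longitude by +0.00000012°.
North–south shift: 0.00000077 × 111320 = 0.0857164 m.
E–W at 75.701°: 0.00000012° × 111320 × cos 75.701° = 0.00000012 × 111320 × 0.2470 ≈ 0.00329928 m.
Hypotenuse of the two orthogonal shifts: √(0.0857164² + 0.00329928²) = 0.0857799 m.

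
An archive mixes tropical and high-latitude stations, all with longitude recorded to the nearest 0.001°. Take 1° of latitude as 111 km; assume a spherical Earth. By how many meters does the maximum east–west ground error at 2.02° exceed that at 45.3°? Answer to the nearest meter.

Rounding to 3 decimal places leaves the longitude within ±0.0005° of the true value.
Error at 2.02° = 0.0005° × 111000 × cos 2.02° ≈ 55.5 × 0.9994 = 55.466 m.
Error at 45.3° = 0.0005° × 111000 × cos 45.3° ≈ 55.5 × 0.7034 = 39.038 m.
Difference: 55.466 − 39.038 = 16.427 m.

16 meters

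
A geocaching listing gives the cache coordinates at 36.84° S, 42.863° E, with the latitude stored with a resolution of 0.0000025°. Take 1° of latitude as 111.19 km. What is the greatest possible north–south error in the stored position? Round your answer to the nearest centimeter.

With a 0.0000025° grid the true value lies within half a step, ±0.0000025°/2 = ±1.25e-06°, of the stored one.
Along the meridian that is 1.25e-06° × 111190 m/° = 0.138987 m.
That is 0.138987 m = 13.899 cm.

14 centimeters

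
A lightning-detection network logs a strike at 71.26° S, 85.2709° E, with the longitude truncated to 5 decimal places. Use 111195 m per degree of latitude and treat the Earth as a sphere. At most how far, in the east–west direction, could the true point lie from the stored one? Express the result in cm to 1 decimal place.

Truncating at 5 decimal places can drop up to a full unit in the last place, so the longitude may be off by as much as 1e-05°.
Parallels shrink by cos φ, so at 71.26° a degree of longitude is 111195 × 0.3213 ≈ 35724.1 m.
Maximum E–W displacement: 1e-05 × 35724.1 = 0.357241 m.
That is 0.357241 m = 35.724 cm.

35.7 cm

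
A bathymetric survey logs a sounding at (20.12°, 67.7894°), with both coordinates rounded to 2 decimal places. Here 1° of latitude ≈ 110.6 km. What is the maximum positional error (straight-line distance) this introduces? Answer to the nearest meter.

Rounding to 2 decimal places leaves each coordinate within ±0.005° of the true value.
North–south component: 0.005° × 110600 = 553 m.
East–west component at 20.12°: 0.005° × 110600 × cos 20.12° ≈ 0.005 × 103851 ≈ 519.253 m.
Worst case both components are at the extreme and orthogonal: √(553² + 519.253²) ≈ 758.573 m.

759 meters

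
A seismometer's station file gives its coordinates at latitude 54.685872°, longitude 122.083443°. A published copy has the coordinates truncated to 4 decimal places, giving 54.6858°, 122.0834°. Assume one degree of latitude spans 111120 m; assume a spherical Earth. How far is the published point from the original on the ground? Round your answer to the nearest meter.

8 meters

Δlat = 54.685872 − 54.6858 = +0.000072°; Δlon = 122.083443 − 122.0834 = +0.000043°.
N–S: 0.000072° × 111120 m/° = 8.00064 m.
E–W at 54.6858°: 0.000043° × 111120 × cos 54.6858° = 0.000043 × 111120 × 0.5781 ≈ 2.76206 m.
Hypotenuse of the two orthogonal shifts: √(8.00064² + 2.76206²) = 8.464 m.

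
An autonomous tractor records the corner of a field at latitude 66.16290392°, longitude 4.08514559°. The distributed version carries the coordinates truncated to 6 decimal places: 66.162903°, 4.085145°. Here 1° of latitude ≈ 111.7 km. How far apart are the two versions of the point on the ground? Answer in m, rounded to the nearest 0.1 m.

0.1 m

Δlat = 66.16290392 − 66.162903 = +0.00000092°; Δlon = 4.08514559 − 4.085145 = +0.00000059°.
North–south shift: 0.00000092 × 111700 = 0.102764 m.
E–W at 66.1629°: 0.00000059° × 111700 × cos 66.1629° = 0.00000059 × 111700 × 0.4041 ≈ 0.0266339 m.
Hypotenuse of the two orthogonal shifts: √(0.102764² + 0.0266339²) = 0.106159 m.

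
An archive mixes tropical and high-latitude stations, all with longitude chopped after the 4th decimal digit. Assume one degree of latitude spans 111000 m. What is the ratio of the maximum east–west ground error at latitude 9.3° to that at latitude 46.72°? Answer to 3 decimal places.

Truncating at 4 decimal places can drop up to a full unit in the last place, so the longitude may be off by as much as 0.0001°.
At 9.3°: 0.0001° × 111000 × cos 9.3° = 0.0001 × 111000 × 0.9869 ≈ 10.954 m.
At 46.72°: 0.0001° × 111000 × cos 46.72° = 0.0001 × 111000 × 0.6856 ≈ 7.6098 m.
Ratio: 10.954 / 7.6098 = cos 9.3° / cos 46.72° ≈ 1.4395.

1.439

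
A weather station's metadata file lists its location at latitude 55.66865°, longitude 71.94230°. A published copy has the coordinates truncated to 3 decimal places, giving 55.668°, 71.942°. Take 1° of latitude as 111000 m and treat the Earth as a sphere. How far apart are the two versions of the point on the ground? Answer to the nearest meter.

Δlat = 55.66865 − 55.668 = +0.00065°; Δlon = 71.94230 − 71.942 = +0.00030°.
North–south shift: 0.00065 × 111000 = 72.15 m.
East–west at this latitude: 0.00030° × 111000 × cos 55.668° ≈ 0.00030 × 62602.6 = 18.7808 m.
Hypotenuse of the two orthogonal shifts: √(72.15² + 18.7808²) = 74.5543 m.

75 meters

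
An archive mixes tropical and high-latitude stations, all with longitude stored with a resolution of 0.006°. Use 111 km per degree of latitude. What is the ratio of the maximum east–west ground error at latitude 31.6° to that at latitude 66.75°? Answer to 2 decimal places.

With a 0.006° grid the true value lies within half a step, ±0.006°/2 = ±0.003°, of the stored one.
Error at 31.6° = 0.003° × 111000 × cos 31.6° ≈ 333 × 0.8517 = 283.63 m.
At 66.75°: 0.003° × 111000 × cos 66.75° = 0.003 × 111000 × 0.3947 ≈ 131.45 m.
Ratio: 283.63 / 131.45 = cos 31.6° / cos 66.75° ≈ 2.1577.

2.16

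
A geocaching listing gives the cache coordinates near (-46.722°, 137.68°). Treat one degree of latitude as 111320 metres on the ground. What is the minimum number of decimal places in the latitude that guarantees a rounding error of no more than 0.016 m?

7

One degree of latitude covers 111320 m.
Rounding to N decimal places gives at most 0.5 × 10⁻ᴺ degrees of error, i.e. 0.5 × 10⁻ᴺ × 111320 m.
Setting 55660 × 10⁻ᴺ ≤ 0.016 gives 10ᴺ ≥ 3.479e+06, i.e. N ≥ 6.54.
At 6 places the error can reach 0.0557 m, but 7 places keeps it to 0.00557 m.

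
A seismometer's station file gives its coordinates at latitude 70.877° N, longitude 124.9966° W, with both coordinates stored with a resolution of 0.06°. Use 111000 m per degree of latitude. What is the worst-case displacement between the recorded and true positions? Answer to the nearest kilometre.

With a 0.06° grid the true value lies within half a step, ±0.06°/2 = ±0.03°, of the stored one.
N–S: 0.03° × 111000 m/° = 3330 m.
East–west component at 70.877°: 0.03° × 111000 × cos 70.877° ≈ 0.03 × 36363.3 ≈ 1090.9 m.
Worst case both components are at the extreme and orthogonal: √(3330² + 1090.9²) ≈ 3504.13 m.
That is 3504.13 m = 3.5041 km.

4 kilometres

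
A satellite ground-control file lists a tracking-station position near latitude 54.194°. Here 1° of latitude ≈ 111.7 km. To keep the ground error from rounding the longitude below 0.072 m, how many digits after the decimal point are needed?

At 54.194° one degree of longitude covers 111700 × cos 54.194° ≈ 111700 × 0.5850 ≈ 65349.3 m.
N decimal places → at most half a unit in the last place, 0.5 × 10⁻ᴺ° = 65349.3/2 × 10⁻ᴺ m.
Need 0.5 × 65349.3 × 10⁻ᴺ ≤ 0.072 → 10⁻ᴺ ≤ 2.204e-06, so N ≥ 5.66.
So 6 decimal places suffice (0.0327 m); 5 would allow up to 0.327 m.

6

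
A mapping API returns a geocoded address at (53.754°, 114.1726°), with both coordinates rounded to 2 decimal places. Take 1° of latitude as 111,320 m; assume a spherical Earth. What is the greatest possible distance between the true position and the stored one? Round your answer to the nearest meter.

Rounding to 2 decimal places leaves each coordinate within ±0.005° of the true value.
N–S: 0.005° × 111320 m/° = 556.6 m.
East–west component at 53.754°: 0.005° × 111320 × cos 53.754° ≈ 0.005 × 65818.3 ≈ 329.092 m.
Worst case both components are at the extreme and orthogonal: √(556.6² + 329.092²) ≈ 646.61 m.

647 meters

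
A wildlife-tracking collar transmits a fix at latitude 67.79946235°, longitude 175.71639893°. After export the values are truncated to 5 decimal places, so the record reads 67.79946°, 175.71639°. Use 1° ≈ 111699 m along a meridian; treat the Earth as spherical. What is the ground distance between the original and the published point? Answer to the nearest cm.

Δlat = 67.79946235 − 67.79946 = +0.00000235°; Δlon = 175.71639893 − 175.71639 = +0.00000893°.
N–S: 0.00000235° × 111699 m/° = 0.262493 m.
E–W at 67.7995°: 0.00000893° × 111699 × cos 67.7995° = 0.00000893 × 111699 × 0.3778 ≈ 0.376894 m.
Combined displacement = (0.262493² + 0.376894²)^½ ≈ 0.459295 m.
That is 0.459295 m = 45.929 cm.

46 cm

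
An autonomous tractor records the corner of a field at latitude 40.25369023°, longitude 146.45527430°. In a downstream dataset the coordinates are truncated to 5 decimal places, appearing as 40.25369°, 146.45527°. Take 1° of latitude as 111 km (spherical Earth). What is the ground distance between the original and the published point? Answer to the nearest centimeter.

The latitude changed by +0.00000023° and the longitude by +0.00000430°.
North–south shift: 0.00000023 × 111000 = 0.02553 m.
East–west at this latitude: 0.00000430° × 111000 × cos 40.2537° ≈ 0.00000430 × 84714.2 = 0.364271 m.
Combined displacement = (0.02553² + 0.364271²)^½ ≈ 0.365165 m.
That is 0.365165 m = 36.516 cm.

37 centimeters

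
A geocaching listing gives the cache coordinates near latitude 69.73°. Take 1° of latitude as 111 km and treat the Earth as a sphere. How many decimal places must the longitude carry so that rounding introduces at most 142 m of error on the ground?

3 decimal places

At 69.73° one degree of longitude covers 111000 × cos 69.73° ≈ 111000 × 0.3464 ≈ 38455.3 m.
Rounding to N decimal places gives at most 0.5 × 10⁻ᴺ degrees of error, i.e. 0.5 × 10⁻ᴺ × 38455.3 m.
Need 0.5 × 38455.3 × 10⁻ᴺ ≤ 142 → 10⁻ᴺ ≤ 7.385e-03, so N ≥ 2.13.
N = 2 would give 192 m (too coarse); N = 3 gives 19.2 m ≤ 142 m.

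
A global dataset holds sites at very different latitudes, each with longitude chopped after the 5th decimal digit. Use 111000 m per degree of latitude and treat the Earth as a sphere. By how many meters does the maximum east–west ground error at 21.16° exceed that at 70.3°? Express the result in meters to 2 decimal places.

Truncating at 5 decimal places can drop up to a full unit in the last place, so the longitude may be off by as much as 1e-05°.
At 21.16°: 1e-05° × 111000 × cos 21.16° = 1e-05 × 111000 × 0.9326 ≈ 1.0352 m.
At 70.3°: 1e-05° × 111000 × cos 70.3° = 1e-05 × 111000 × 0.3371 ≈ 0.37418 m.
So the lower-latitude error exceeds the higher by 1.0352 − 0.37418 = 0.66098 m.

0.66 meters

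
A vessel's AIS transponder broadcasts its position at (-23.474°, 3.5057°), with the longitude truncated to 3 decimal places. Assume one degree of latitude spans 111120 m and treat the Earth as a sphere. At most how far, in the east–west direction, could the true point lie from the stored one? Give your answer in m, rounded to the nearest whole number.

Truncating at 3 decimal places can drop up to a full unit in the last place, so the longitude may be off by as much as 0.001°.
One degree of longitude at 23.474° is 111120 × cos 23.474° ≈ 111120 × 0.9172 = 101924 m.
Maximum E–W displacement: 0.001 × 101924 = 101.924 m.

102 m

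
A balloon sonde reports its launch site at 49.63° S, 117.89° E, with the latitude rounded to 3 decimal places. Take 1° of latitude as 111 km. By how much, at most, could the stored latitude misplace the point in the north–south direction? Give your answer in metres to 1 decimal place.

55.5 metres

Rounding to 3 decimal places leaves the latitude within ±0.0005° of the true value.
Along the meridian that is 0.0005° × 111000 m/° = 55.5 m.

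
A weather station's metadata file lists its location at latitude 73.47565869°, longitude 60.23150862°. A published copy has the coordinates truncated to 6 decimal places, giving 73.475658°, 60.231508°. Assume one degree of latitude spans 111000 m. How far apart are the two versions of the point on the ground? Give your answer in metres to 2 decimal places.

0.08 metres

The latitude changed by +0.00000069° and the longitude by +0.00000062°.
North–south shift: 0.00000069 × 111000 = 0.07659 m.
East–west at this latitude: 0.00000062° × 111000 × cos 73.4757° ≈ 0.00000062 × 31570.9 = 0.019574 m.
Combined displacement = (0.07659² + 0.019574²)^½ ≈ 0.0790517 m.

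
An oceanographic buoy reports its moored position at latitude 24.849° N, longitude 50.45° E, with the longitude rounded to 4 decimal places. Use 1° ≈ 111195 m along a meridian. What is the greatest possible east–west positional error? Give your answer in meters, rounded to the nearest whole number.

5 meters

Rounding to 4 decimal places leaves the longitude within ±5e-05° of the true value.
Parallels shrink by cos φ, so at 24.849° a degree of longitude is 111195 × 0.9074 ≈ 100900 m.
East–west error: 5e-05° × 100900 m/° ≈ 5.04502 m.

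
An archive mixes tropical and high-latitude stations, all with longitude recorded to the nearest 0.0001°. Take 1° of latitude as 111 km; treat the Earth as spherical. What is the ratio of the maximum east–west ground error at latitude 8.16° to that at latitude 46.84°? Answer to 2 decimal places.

1.45

Rounding to 4 decimal places leaves the longitude within ±5e-05° of the true value.
At 8.16°: 5e-05° × 111000 × cos 8.16° = 5e-05 × 111000 × 0.9899 ≈ 5.4938 m.
At 46.84°: 5e-05° × 111000 × cos 46.84° = 5e-05 × 111000 × 0.6840 ≈ 3.7964 m.
Ratio: 5.4938 / 3.7964 = cos 8.16° / cos 46.84° ≈ 1.4471.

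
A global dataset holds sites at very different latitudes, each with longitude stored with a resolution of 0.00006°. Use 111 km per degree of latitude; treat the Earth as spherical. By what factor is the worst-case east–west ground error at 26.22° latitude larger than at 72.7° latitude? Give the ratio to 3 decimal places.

With a 0.00006° grid the true value lies within half a step, ±0.00006°/2 = ±3e-05°, of the stored one.
At 26.22°: 3e-05° × 111000 × cos 26.22° = 3e-05 × 111000 × 0.8971 ≈ 2.9874 m.
At 72.7°: 3e-05° × 111000 × cos 72.7° = 3e-05 × 111000 × 0.2974 ≈ 0.99026 m.
Ratio: 2.9874 / 0.99026 = cos 26.22° / cos 72.7° ≈ 3.0167.

3.017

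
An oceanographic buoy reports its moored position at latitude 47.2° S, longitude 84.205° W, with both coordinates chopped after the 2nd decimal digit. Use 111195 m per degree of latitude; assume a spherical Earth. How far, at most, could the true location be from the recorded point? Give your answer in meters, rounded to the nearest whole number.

1344 meters

Truncating at 2 decimal places can drop up to a full unit in the last place, so each coordinate may be off by as much as 0.01°.
N–S: 0.01° × 111195 m/° = 1111.95 m.
East–west component at 47.2°: 0.01° × 111195 × cos 47.2° ≈ 0.01 × 75550.5 ≈ 755.505 m.
Worst case both components are at the extreme and orthogonal: √(1111.95² + 755.505²) ≈ 1344.33 m.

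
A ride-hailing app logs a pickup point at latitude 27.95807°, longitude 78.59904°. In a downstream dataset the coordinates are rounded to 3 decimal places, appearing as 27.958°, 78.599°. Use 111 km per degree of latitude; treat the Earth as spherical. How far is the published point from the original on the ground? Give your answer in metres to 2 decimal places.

Δlat = 27.95807 − 27.958 = +0.00007°; Δlon = 78.59904 − 78.599 = +0.00004°.
N–S: 0.00007° × 111000 m/° = 7.77 m.
East–west at this latitude: 0.00004° × 111000 × cos 27.958° ≈ 0.00004 × 98045.4 = 3.92181 m.
Distance: √(7.77² + 3.92181²) ≈ 8.70365 m.

8.70 metres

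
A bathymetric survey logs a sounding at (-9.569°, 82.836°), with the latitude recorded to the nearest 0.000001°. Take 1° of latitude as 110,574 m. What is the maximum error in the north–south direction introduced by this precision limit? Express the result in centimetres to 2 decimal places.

Rounding to 6 decimal places leaves the latitude within ±5e-07° of the true value.
So the N–S error is at most 5e-07 × 110574 = 0.055287 m.
That is 0.055287 m = 5.5287 cm.

5.53 centimetres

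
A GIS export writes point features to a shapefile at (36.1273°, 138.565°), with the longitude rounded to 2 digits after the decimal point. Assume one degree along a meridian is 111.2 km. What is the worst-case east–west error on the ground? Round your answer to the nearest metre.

Rounding to 2 decimal places leaves the longitude within ±0.005° of the true value.
Parallels shrink by cos φ, so at 36.1273° a degree of longitude is 111200 × 0.8077 ≈ 89817.2 m.
East–west error: 0.005° × 89817.2 m/° ≈ 449.086 m.

449 metres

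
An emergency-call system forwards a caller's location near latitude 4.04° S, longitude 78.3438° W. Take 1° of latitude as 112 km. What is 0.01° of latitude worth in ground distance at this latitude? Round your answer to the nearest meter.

0.01° × 112000 m/° = 1120 m.

1120 meters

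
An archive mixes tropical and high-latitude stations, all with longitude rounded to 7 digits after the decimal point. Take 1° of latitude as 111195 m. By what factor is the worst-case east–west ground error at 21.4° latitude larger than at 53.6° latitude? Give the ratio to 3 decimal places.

Rounding to 7 decimal places leaves the longitude within ±5e-08° of the true value.
Error at 21.4° = 5e-08° × 111195 × cos 21.4° ≈ 0.0055597 × 0.9311 = 0.0051764 m.
At 53.6°: 5e-08° × 111195 × cos 53.6° = 5e-08 × 111195 × 0.5934 ≈ 0.0032993 m.
Ratio: 0.0051764 / 0.0032993 = cos 21.4° / cos 53.6° ≈ 1.5690.

1.569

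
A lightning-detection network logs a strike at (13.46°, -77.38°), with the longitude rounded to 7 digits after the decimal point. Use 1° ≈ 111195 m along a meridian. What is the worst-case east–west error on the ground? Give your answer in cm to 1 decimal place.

Rounding to 7 decimal places leaves the longitude within ±5e-08° of the true value.
Parallels shrink by cos φ, so at 13.46° a degree of longitude is 111195 × 0.9725 ≈ 108141 m.
Maximum E–W displacement: 5e-08 × 108141 = 0.00540704 m.
That is 0.00540704 m = 0.5407 cm.

0.5 cm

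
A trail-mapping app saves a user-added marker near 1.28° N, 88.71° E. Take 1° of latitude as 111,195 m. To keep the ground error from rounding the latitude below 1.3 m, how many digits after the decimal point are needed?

One degree of latitude covers 111195 m.
With N decimal places the half-ulp bound is 0.5·10⁻ᴺ°, or 0.5·10⁻ᴺ × 111195 m on the ground.
Need 0.5 × 111195 × 10⁻ᴺ ≤ 1.3 → 10⁻ᴺ ≤ 2.338e-05, so N ≥ 4.63.
N = 4 would give 5.56 m (too coarse); N = 5 gives 0.556 m ≤ 1.3 m.

5 decimal places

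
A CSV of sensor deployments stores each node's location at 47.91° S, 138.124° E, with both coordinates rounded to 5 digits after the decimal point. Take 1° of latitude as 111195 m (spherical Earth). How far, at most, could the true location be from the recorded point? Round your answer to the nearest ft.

2 ft

Rounding to 5 decimal places leaves each coordinate within ±5e-06° of the true value.
N–S: 5e-06° × 111195 m/° = 0.555975 m.
East–west component at 47.91°: 5e-06° × 111195 × cos 47.91° ≈ 5e-06 × 74533.7 ≈ 0.372668 m.
Combining orthogonally: (0.555975² + 0.372668²)^½ ≈ 0.669321 m.
In feet: 0.669321 m ÷ 0.3048 ≈ 2.1959 ft.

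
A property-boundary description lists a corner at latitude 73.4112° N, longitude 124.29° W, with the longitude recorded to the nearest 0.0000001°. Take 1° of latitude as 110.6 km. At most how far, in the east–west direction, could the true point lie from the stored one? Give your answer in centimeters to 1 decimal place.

Rounding to 7 decimal places leaves the longitude within ±5e-08° of the true value.
At latitude 73.4112° a degree of longitude spans 110600 m × cos 73.4112° = 110600 × 0.2855 ≈ 31576.4 m.
So at most 5e-08° × 31576.4 ≈ 0.00157882 m east–west.
That is 0.00157882 m = 0.15788 cm.

0.2 centimeters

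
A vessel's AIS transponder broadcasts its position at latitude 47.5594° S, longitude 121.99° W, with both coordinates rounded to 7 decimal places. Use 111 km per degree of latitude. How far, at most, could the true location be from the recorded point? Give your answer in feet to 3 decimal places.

Rounding to 7 decimal places leaves each coordinate within ±5e-08° of the true value.
Latitude error → 5e-08 × 111000 = 0.00555 m along the meridian.
Longitude error → 5e-08 × 111000 × cos 47.5594° = 5e-08 × 111000 × 0.6748 ≈ 0.00374528 m.
Combining orthogonally: (0.00555² + 0.00374528²)^½ ≈ 0.00669549 m.
Converting: 0.00669549 m × 3.2808 ft/m ≈ 0.021967 ft.

0.022 feet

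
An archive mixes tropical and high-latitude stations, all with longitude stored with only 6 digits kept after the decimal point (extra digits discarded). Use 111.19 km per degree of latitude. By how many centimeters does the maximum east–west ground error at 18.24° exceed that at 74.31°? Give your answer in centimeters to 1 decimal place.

7.6 centimeters

Truncating at 6 decimal places can drop up to a full unit in the last place, so the longitude may be off by as much as 1e-06°.
Error at 18.24° = 1e-06° × 111190 × cos 18.24° ≈ 0.11119 × 0.9498 = 0.1056 m.
Error at 74.31° = 1e-06° × 111190 × cos 74.31° ≈ 0.11119 × 0.2704 = 0.030069 m.
Difference: 0.1056 − 0.030069 = 0.075534 m.
That is 0.0755337 m = 7.5534 cm.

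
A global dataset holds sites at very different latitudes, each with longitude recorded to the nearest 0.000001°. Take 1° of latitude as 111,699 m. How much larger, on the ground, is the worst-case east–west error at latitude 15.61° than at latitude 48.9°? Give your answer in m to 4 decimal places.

Rounding to 6 decimal places leaves the longitude within ±5e-07° of the true value.
At 15.61°: 5e-07° × 111699 × cos 15.61° = 5e-07 × 111699 × 0.9631 ≈ 0.05379 m.
Error at 48.9° = 5e-07° × 111699 × cos 48.9° ≈ 0.055849 × 0.6574 = 0.036714 m.
Difference: 0.05379 − 0.036714 = 0.017075 m.

0.0171 m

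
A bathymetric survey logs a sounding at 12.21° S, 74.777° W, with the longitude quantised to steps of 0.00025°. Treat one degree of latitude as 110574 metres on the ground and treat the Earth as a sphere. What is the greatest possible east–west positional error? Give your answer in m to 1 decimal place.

With a 0.00025° grid the true value lies within half a step, ±0.00025°/2 = ±0.000125°, of the stored one.
Parallels shrink by cos φ, so at 12.21° a degree of longitude is 110574 × 0.9774 ≈ 108073 m.
East–west error: 0.000125° × 108073 m/° ≈ 13.5091 m.

13.5 m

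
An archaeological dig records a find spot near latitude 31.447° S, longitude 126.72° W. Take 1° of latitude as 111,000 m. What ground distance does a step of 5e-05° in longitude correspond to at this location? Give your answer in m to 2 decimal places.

4.73 m

One degree of longitude here spans 111000 × cos 31.447° = 111000 × 0.8531 ≈ 94696.7 m; 5e-05° of that is 4.73483 m.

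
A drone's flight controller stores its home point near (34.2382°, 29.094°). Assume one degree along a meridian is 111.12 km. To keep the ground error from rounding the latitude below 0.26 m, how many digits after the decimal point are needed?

One degree of latitude covers 111120 m.
N decimal places → at most half a unit in the last place, 0.5 × 10⁻ᴺ° = 111120/2 × 10⁻ᴺ m.
Setting 55560 × 10⁻ᴺ ≤ 0.26 gives 10ᴺ ≥ 2.137e+05, i.e. N ≥ 5.33.
At 5 places the error can reach 0.556 m, but 6 places keeps it to 0.0556 m.

6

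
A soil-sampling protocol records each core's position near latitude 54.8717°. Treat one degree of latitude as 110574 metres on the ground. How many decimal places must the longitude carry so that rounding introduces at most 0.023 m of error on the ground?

7 decimal places

At 54.8717° one degree of longitude covers 110574 × cos 54.8717° ≈ 110574 × 0.5754 ≈ 63625.3 m.
With N decimal places the half-ulp bound is 0.5·10⁻ᴺ°, or 0.5·10⁻ᴺ × 63625.3 m on the ground.
Setting 31812.7 × 10⁻ᴺ ≤ 0.023 gives 10ᴺ ≥ 1.383e+06, i.e. N ≥ 6.14.
N = 6 would give 0.0318 m (too coarse); N = 7 gives 0.00318 m ≤ 0.023 m.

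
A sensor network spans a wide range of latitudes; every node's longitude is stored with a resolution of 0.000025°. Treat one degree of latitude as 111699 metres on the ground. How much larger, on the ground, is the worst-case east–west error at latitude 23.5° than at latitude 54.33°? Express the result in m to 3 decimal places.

0.466 m

With a 0.000025° grid the true value lies within half a step, ±0.000025°/2 = ±1.25e-05°, of the stored one.
At 23.5°: 1.25e-05° × 111699 × cos 23.5° = 1.25e-05 × 111699 × 0.9171 ≈ 1.2804 m.
At 54.33°: 1.25e-05° × 111699 × cos 54.33° = 1.25e-05 × 111699 × 0.5831 ≈ 0.81417 m.
So the lower-latitude error exceeds the higher by 1.2804 − 0.81417 = 0.46627 m.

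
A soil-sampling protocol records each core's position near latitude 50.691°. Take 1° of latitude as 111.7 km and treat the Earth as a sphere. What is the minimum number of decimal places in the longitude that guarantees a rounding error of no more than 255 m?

At 50.691° one degree of longitude covers 111700 × cos 50.691° ≈ 111700 × 0.6335 ≈ 70762.2 m.
N decimal places → at most half a unit in the last place, 0.5 × 10⁻ᴺ° = 70762.2/2 × 10⁻ᴺ m.
Need 0.5 × 70762.2 × 10⁻ᴺ ≤ 255 → 10⁻ᴺ ≤ 7.207e-03, so N ≥ 2.14.
So 3 decimal places suffice (35.4 m); 2 would allow up to 354 m.

3 decimal places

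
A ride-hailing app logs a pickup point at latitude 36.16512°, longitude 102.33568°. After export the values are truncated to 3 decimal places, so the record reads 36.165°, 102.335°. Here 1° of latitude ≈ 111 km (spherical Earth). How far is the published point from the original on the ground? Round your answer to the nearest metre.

Δlat = 36.16512 − 36.165 = +0.00012°; Δlon = 102.33568 − 102.335 = +0.00068°.
North–south shift: 0.00012 × 111000 = 13.32 m.
E–W at 36.165°: 0.00068° × 111000 × cos 36.165° = 0.00068 × 111000 × 0.8073 ≈ 60.9366 m.
Combined displacement = (13.32² + 60.9366²)^½ ≈ 62.3754 m.

62 metres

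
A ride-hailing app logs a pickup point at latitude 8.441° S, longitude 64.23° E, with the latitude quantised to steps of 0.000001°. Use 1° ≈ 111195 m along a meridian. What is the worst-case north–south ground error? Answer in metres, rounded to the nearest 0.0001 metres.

With a 0.000001° grid the true value lies within half a step, ±0.000001°/2 = ±5e-07°, of the stored one.
Along the meridian that is 5e-07° × 111195 m/° = 0.0555975 m.

0.0556 metres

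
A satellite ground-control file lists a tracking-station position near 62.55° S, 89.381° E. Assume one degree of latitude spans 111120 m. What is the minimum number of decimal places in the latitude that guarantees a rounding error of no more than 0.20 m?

One degree of latitude covers 111120 m.
Rounding to N decimal places gives at most 0.5 × 10⁻ᴺ degrees of error, i.e. 0.5 × 10⁻ᴺ × 111120 m.
Need 0.5 × 111120 × 10⁻ᴺ ≤ 0.20 → 10⁻ᴺ ≤ 3.600e-06, so N ≥ 5.44.
So 6 decimal places suffice (0.0556 m); 5 would allow up to 0.556 m.

6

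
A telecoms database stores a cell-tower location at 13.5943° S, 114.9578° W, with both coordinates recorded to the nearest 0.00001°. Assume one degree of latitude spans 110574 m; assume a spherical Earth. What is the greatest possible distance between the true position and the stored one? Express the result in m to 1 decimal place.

0.8 m

Rounding to 5 decimal places leaves each coordinate within ±5e-06° of the true value.
N–S: 5e-06° × 110574 m/° = 0.55287 m.
East–west component at 13.5943°: 5e-06° × 110574 × cos 13.5943° ≈ 5e-06 × 107476 ≈ 0.537381 m.
Combining orthogonally: (0.55287² + 0.537381²)^½ ≈ 0.771002 m.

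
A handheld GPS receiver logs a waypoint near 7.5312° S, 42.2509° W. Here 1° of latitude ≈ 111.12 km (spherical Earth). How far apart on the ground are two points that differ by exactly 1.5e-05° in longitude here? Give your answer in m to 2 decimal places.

1.5e-05° of longitude at 7.5312° is 1.5e-05 × 111120 × cos 7.5312° ≈ 1.5e-05 × 110161 = 1.65242 m.

1.65 m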